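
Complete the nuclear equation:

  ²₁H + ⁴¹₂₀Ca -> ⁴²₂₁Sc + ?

neutron

Conserve mass number: 2 + 41 = 42 + A, so A = 1.
Conserve atomic number: 1 + 20 = 21 + Z, so Z = 0.
A = 1 and Z = 0 is ¹₀n — a neutron.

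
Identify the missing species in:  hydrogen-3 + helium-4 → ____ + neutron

Li-6

Conserve mass number: 3 + 4 = A + 1, so A = 6.
Conserve atomic number: 1 + 2 = Z + 0, so Z = 3.
Z = 3 is lithium, so the species is lithium-6.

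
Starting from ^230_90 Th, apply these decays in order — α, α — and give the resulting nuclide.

Start: (A, Z) = (230, 90).
After α: (226, 88).
After α: (222, 86).
Z = 86 is radon.

Rn-222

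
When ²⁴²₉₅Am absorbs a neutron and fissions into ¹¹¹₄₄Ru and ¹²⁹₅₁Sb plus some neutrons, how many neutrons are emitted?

3

Conserve mass number: 243 = 111 + 129 + k, so k = 243 − 240 = 3.
Check atomic number: 95 = 44 + 51 + 0 = 95. ✓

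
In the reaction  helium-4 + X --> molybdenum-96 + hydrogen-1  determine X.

Conserve mass number: 4 + A = 96 + 1, so A = 93.
Conserve atomic number: 2 + Z = 42 + 1, so Z = 41.
Z = 41 is niobium, so the species is niobium-93.

Nb-93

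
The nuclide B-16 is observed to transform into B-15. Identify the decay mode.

ΔA = 15 − 16 = -1; ΔZ = 5 − 5 = +0.
A drops by 1 with Z unchanged — a neutron was emitted.

neutron emission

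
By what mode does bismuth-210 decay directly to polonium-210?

beta-minus decay

ΔA = 210 − 210 = 0; ΔZ = 84 − 83 = +1.
A is unchanged and Z rises by 1 — a neutron has become a proton (β⁻ decay).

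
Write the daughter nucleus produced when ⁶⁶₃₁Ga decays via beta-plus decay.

Beta-plus decay: mass number changes by +0, atomic number by -1.
A: 66 = 66; Z: 31 − 1 = 30.
Z = 30 is zinc, so the daughter is ⁶⁶₃₀Zn.

Zn-66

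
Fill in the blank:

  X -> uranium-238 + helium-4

Pu-242

Conserve mass number: A = 238 + 4, so A = 242.
Conserve atomic number: Z = 92 + 2, so Z = 94.
Z = 94 is plutonium, so the species is plutonium-242.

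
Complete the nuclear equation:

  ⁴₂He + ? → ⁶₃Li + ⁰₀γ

Conserve mass number: 4 + A = 6 + 0, so A = 2.
Conserve atomic number: 2 + Z = 3 + 0, so Z = 1.
A = 2 and Z = 1 is ²₁H — a deuteron.

deuteron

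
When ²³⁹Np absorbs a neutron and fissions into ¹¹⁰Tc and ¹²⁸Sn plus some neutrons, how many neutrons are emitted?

2

Conserve mass number: 240 = 110 + 128 + k, so k = 240 − 238 = 2.
Check atomic number: 93 = 43 + 50 + 0 = 93. ✓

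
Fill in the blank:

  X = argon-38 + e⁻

Cl-38

Conserve mass number: A = 38 + 0, so A = 38.
Conserve atomic number: Z = 18 − 1, so Z = 17.
Z = 17 is chlorine, so the species is chlorine-38.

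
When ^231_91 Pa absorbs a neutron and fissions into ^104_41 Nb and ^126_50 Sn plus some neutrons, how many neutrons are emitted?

2

Conserve mass number: 232 = 104 + 126 + k, so k = 232 − 230 = 2.
Check atomic number: 91 = 41 + 50 + 0 = 91. ✓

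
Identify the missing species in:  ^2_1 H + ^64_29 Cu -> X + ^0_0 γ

Conserve mass number: 2 + 64 = A + 0, so A = 66.
Conserve atomic number: 1 + 29 = Z + 0, so Z = 30.
Z = 30 is zinc, so the species is ^66_30 Zn.

Zn-66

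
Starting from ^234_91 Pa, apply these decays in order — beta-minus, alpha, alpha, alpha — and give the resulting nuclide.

Rn-222

Start: (A, Z) = (234, 91).
After β⁻: (234, 92).
After α: (230, 90).
After α: (226, 88).
After α: (222, 86).
Z = 86 is radon.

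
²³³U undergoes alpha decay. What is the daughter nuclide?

Th-229

Alpha decay: mass number changes by -4, atomic number by -2.
A: 233 − 4 = 229; Z: 92 − 2 = 90.
Z = 90 is thorium, so the daughter is ²²⁹Th.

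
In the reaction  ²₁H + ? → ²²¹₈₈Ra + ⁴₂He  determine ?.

Conserve mass number: 2 + A = 221 + 4, so A = 223.
Conserve atomic number: 1 + Z = 88 + 2, so Z = 89.
Z = 89 is actinium, so the species is ²²³₈₉Ac.

Ac-223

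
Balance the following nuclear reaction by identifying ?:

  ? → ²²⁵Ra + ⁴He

Th-229

Conserve mass number: A = 225 + 4, so A = 229.
Conserve atomic number: Z = 88 + 2, so Z = 90.
Z = 90 is thorium, so the species is ²²⁹Th.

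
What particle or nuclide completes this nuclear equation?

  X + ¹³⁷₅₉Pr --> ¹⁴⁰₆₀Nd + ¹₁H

Conserve mass number: A + 137 = 140 + 1, so A = 4.
Conserve atomic number: Z + 59 = 60 + 1, so Z = 2.
A = 4 and Z = 2 is ⁴₂He — an alpha particle.

alpha particle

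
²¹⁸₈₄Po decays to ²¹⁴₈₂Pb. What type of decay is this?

ΔA = 214 − 218 = -4; ΔZ = 82 − 84 = -2.
A drops by 4 and Z drops by 2 — the signature of alpha emission.

alpha decay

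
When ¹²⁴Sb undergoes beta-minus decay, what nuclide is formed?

Te-124

Beta-minus decay: mass number changes by +0, atomic number by +1.
A: 124 = 124; Z: 51 + 1 = 52.
Z = 52 is tellurium, so the daughter is ¹²⁴Te.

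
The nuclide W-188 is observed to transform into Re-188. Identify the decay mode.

beta-minus decay

ΔA = 188 − 188 = 0; ΔZ = 75 − 74 = +1.
A is unchanged and Z rises by 1 — a neutron has become a proton (β⁻ decay).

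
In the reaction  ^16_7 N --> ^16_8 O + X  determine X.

beta-minus particle

Conserve mass number: 16 = 16 + A, so A = 0.
Conserve atomic number: 7 = 8 + Z, so Z = -1.
A = 0 and Z = -1 is ^0_-1 e — a beta-minus particle.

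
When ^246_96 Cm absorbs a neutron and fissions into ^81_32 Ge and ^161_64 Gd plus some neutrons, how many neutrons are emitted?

5

Conserve mass number: 247 = 81 + 161 + k, so k = 247 − 242 = 5.
Check atomic number: 96 = 32 + 64 + 0 = 96. ✓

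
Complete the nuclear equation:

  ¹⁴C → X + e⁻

N-14

Conserve mass number: 14 = A + 0, so A = 14.
Conserve atomic number: 6 = Z − 1, so Z = 7.
Z = 7 is nitrogen, so the species is ¹⁴N.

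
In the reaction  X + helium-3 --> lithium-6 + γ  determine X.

triton

Conserve mass number: A + 3 = 6 + 0, so A = 3.
Conserve atomic number: Z + 2 = 3 + 0, so Z = 1.
A = 3 and Z = 1 is hydrogen-3 — a triton.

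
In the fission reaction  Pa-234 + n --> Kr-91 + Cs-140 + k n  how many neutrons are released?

4

Conserve mass number: 235 = 91 + 140 + k, so k = 235 − 231 = 4.
Check atomic number: 91 = 36 + 55 + 0 = 91. ✓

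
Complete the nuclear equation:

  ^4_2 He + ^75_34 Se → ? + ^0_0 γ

Conserve mass number: 4 + 75 = A + 0, so A = 79.
Conserve atomic number: 2 + 34 = Z + 0, so Z = 36.
Z = 36 is krypton, so the species is ^79_36 Kr.

Kr-79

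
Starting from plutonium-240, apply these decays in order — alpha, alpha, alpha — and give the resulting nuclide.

Ra-228

Start: (A, Z) = (240, 94).
After α: (236, 92).
After α: (232, 90).
After α: (228, 88).
Z = 88 is radium.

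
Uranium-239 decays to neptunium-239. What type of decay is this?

ΔA = 239 − 239 = 0; ΔZ = 93 − 92 = +1.
A is unchanged and Z rises by 1 — a neutron has become a proton (β⁻ decay).

beta-minus decay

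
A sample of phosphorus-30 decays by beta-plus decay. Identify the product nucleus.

Beta-plus decay: mass number changes by +0, atomic number by -1.
A: 30 = 30; Z: 15 − 1 = 14.
Z = 14 is silicon, so the daughter is silicon-30.

Si-30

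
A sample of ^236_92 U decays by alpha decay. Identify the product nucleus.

Th-232

Alpha decay: mass number changes by -4, atomic number by -2.
A: 236 − 4 = 232; Z: 92 − 2 = 90.
Z = 90 is thorium, so the daughter is ^232_90 Th.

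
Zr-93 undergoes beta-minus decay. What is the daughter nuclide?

Beta-minus decay: mass number changes by +0, atomic number by +1.
A: 93 = 93; Z: 40 + 1 = 41.
Z = 41 is niobium, so the daughter is Nb-93.

Nb-93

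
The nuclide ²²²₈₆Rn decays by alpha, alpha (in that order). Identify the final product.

Pb-214

Start: (A, Z) = (222, 86).
After α: (218, 84).
After α: (214, 82).
Z = 82 is lead.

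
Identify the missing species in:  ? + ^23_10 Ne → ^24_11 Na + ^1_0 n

Conserve mass number: A + 23 = 24 + 1, so A = 2.
Conserve atomic number: Z + 10 = 11 + 0, so Z = 1.
A = 2 and Z = 1 is ^2_1 H — a deuteron.

deuteron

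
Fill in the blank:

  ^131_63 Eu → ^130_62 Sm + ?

proton

Conserve mass number: 131 = 130 + A, so A = 1.
Conserve atomic number: 63 = 62 + Z, so Z = 1.
A = 1 and Z = 1 is ^1_1 H — a proton.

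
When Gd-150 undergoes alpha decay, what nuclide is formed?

Alpha decay: mass number changes by -4, atomic number by -2.
A: 150 − 4 = 146; Z: 64 − 2 = 62.
Z = 62 is samarium, so the daughter is Sm-146.

Sm-146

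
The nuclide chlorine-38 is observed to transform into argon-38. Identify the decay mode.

beta-minus decay

ΔA = 38 − 38 = 0; ΔZ = 18 − 17 = +1.
A is unchanged and Z rises by 1 — a neutron has become a proton (β⁻ decay).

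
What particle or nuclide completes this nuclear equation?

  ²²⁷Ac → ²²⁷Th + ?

beta-minus particle

Conserve mass number: 227 = 227 + A, so A = 0.
Conserve atomic number: 89 = 90 + Z, so Z = -1.
A = 0 and Z = -1 is e⁻ — a beta-minus particle.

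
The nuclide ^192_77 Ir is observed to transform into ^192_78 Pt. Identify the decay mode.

beta-minus decay

ΔA = 192 − 192 = 0; ΔZ = 78 − 77 = +1.
A is unchanged and Z rises by 1 — a neutron has become a proton (β⁻ decay).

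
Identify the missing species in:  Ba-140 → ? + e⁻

La-140

Conserve mass number: 140 = A + 0, so A = 140.
Conserve atomic number: 56 = Z − 1, so Z = 57.
Z = 57 is lanthanum, so the species is La-140.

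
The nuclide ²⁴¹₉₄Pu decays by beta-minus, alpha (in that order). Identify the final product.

Np-237

Start: (A, Z) = (241, 94).
After β⁻: (241, 95).
After α: (237, 93).
Z = 93 is neptunium.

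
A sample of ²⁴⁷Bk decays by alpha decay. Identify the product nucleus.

Alpha decay: mass number changes by -4, atomic number by -2.
A: 247 − 4 = 243; Z: 97 − 2 = 95.
Z = 95 is americium, so the daughter is ²⁴³Am.

Am-243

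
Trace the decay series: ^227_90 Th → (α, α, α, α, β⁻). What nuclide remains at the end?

Start: (A, Z) = (227, 90).
After α: (223, 88).
After α: (219, 86).
After α: (215, 84).
After α: (211, 82).
After β⁻: (211, 83).
Z = 83 is bismuth.

Bi-211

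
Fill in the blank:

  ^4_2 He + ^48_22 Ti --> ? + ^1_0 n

Conserve mass number: 4 + 48 = A + 1, so A = 51.
Conserve atomic number: 2 + 22 = Z + 0, so Z = 24.
Z = 24 is chromium, so the species is ^51_24 Cr.

Cr-51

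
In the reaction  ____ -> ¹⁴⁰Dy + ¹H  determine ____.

Ho-141

Conserve mass number: A = 140 + 1, so A = 141.
Conserve atomic number: Z = 66 + 1, so Z = 67.
Z = 67 is holmium, so the species is ¹⁴¹Ho.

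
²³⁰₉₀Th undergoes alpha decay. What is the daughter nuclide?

Alpha decay: mass number changes by -4, atomic number by -2.
A: 230 − 4 = 226; Z: 90 − 2 = 88.
Z = 88 is radium, so the daughter is ²²⁶₈₈Ra.

Ra-226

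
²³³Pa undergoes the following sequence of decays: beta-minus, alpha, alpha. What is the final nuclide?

Start: (A, Z) = (233, 91).
After β⁻: (233, 92).
After α: (229, 90).
After α: (225, 88).
Z = 88 is radium.

Ra-225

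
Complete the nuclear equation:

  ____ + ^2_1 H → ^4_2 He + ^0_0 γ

Conserve mass number: A + 2 = 4 + 0, so A = 2.
Conserve atomic number: Z + 1 = 2 + 0, so Z = 1.
A = 2 and Z = 1 is ^2_1 H — a deuteron.

deuteron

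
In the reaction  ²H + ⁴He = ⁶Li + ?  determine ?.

Conserve mass number: 2 + 4 = 6 + A, so A = 0.
Conserve atomic number: 1 + 2 = 3 + Z, so Z = 0.
A = 0 and Z = 0 is γ — a gamma ray.

gamma ray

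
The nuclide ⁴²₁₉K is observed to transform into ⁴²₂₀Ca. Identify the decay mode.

beta-minus decay

ΔA = 42 − 42 = 0; ΔZ = 20 − 19 = +1.
A is unchanged and Z rises by 1 — a neutron has become a proton (β⁻ decay).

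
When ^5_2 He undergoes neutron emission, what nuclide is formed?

He-4

Neutron emission: mass number changes by -1, atomic number by +0.
A: 5 − 1 = 4; Z: 2 = 2.
Z = 2 is helium, so the daughter is ^4_2 He.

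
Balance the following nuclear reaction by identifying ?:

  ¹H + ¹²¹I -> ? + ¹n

Xe-121

Conserve mass number: 1 + 121 = A + 1, so A = 121.
Conserve atomic number: 1 + 53 = Z + 0, so Z = 54.
Z = 54 is xenon, so the species is ¹²¹Xe.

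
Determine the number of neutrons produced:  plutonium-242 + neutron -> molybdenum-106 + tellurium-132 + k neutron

5

Conserve mass number: 243 = 106 + 132 + k, so k = 243 − 238 = 5.
Check atomic number: 94 = 42 + 52 + 0 = 94. ✓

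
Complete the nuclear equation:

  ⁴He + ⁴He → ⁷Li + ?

proton

Conserve mass number: 4 + 4 = 7 + A, so A = 1.
Conserve atomic number: 2 + 2 = 3 + Z, so Z = 1.
A = 1 and Z = 1 is ¹H — a proton.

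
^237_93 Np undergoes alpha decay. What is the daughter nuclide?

Alpha decay: mass number changes by -4, atomic number by -2.
A: 237 − 4 = 233; Z: 93 − 2 = 91.
Z = 91 is protactinium, so the daughter is ^233_91 Pa.

Pa-233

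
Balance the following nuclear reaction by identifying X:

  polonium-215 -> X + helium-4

Pb-211

Conserve mass number: 215 = A + 4, so A = 211.
Conserve atomic number: 84 = Z + 2, so Z = 82.
Z = 82 is lead, so the species is lead-211.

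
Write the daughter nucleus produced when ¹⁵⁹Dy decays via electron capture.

Tb-159

Electron capture: mass number changes by +0, atomic number by -1.
A: 159 = 159; Z: 66 − 1 = 65.
Z = 65 is terbium, so the daughter is ¹⁵⁹Tb.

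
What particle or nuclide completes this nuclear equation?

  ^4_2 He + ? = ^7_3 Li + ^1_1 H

Conserve mass number: 4 + A = 7 + 1, so A = 4.
Conserve atomic number: 2 + Z = 3 + 1, so Z = 2.
A = 4 and Z = 2 is ^4_2 He — an alpha particle.

alpha particle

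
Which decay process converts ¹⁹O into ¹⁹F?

beta-minus decay

ΔA = 19 − 19 = 0; ΔZ = 9 − 8 = +1.
A is unchanged and Z rises by 1 — a neutron has become a proton (β⁻ decay).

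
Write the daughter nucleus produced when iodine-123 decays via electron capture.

Te-123

Electron capture: mass number changes by +0, atomic number by -1.
A: 123 = 123; Z: 53 − 1 = 52.
Z = 52 is tellurium, so the daughter is tellurium-123.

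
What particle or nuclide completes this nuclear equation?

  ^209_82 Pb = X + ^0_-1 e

Bi-209

Conserve mass number: 209 = A + 0, so A = 209.
Conserve atomic number: 82 = Z − 1, so Z = 83.
Z = 83 is bismuth, so the species is ^209_83 Bi.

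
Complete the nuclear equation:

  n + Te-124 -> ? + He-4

Sn-121

Conserve mass number: 1 + 124 = A + 4, so A = 121.
Conserve atomic number: 0 + 52 = Z + 2, so Z = 50.
Z = 50 is tin, so the species is Sn-121.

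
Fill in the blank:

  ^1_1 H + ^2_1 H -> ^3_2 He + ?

Conserve mass number: 1 + 2 = 3 + A, so A = 0.
Conserve atomic number: 1 + 1 = 2 + Z, so Z = 0.
A = 0 and Z = 0 is ^0_0 γ — a gamma ray.

gamma ray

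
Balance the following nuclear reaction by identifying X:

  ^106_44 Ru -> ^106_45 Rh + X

beta-minus particle

Conserve mass number: 106 = 106 + A, so A = 0.
Conserve atomic number: 44 = 45 + Z, so Z = -1.
A = 0 and Z = -1 is ^0_-1 e — a beta-minus particle.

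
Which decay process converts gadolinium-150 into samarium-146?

ΔA = 146 − 150 = -4; ΔZ = 62 − 64 = -2.
A drops by 4 and Z drops by 2 — the signature of alpha emission.

alpha decay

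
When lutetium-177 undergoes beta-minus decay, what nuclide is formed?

Beta-minus decay: mass number changes by +0, atomic number by +1.
A: 177 = 177; Z: 71 + 1 = 72.
Z = 72 is hafnium, so the daughter is hafnium-177.

Hf-177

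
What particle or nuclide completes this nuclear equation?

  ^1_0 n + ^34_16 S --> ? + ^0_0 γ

S-35

Conserve mass number: 1 + 34 = A + 0, so A = 35.
Conserve atomic number: 0 + 16 = Z + 0, so Z = 16.
Z = 16 is sulfur, so the species is ^35_16 S.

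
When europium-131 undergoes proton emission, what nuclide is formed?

Sm-130

Proton emission: mass number changes by -1, atomic number by -1.
A: 131 − 1 = 130; Z: 63 − 1 = 62.
Z = 62 is samarium, so the daughter is samarium-130.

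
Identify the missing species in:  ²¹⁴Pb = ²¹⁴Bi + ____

Conserve mass number: 214 = 214 + A, so A = 0.
Conserve atomic number: 82 = 83 + Z, so Z = -1.
A = 0 and Z = -1 is e⁻ — a beta-minus particle.

beta-minus particle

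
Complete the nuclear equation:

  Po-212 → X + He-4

Pb-208

Conserve mass number: 212 = A + 4, so A = 208.
Conserve atomic number: 84 = Z + 2, so Z = 82.
Z = 82 is lead, so the species is Pb-208.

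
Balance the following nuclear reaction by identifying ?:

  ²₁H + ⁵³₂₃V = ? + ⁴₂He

Conserve mass number: 2 + 53 = A + 4, so A = 51.
Conserve atomic number: 1 + 23 = Z + 2, so Z = 22.
Z = 22 is titanium, so the species is ⁵¹₂₂Ti.

Ti-51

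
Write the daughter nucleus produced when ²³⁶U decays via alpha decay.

Alpha decay: mass number changes by -4, atomic number by -2.
A: 236 − 4 = 232; Z: 92 − 2 = 90.
Z = 90 is thorium, so the daughter is ²³²Th.

Th-232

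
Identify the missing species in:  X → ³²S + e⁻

P-32

Conserve mass number: A = 32 + 0, so A = 32.
Conserve atomic number: Z = 16 − 1, so Z = 15.
Z = 15 is phosphorus, so the species is ³²P.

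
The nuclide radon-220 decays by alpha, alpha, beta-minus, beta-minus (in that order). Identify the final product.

Start: (A, Z) = (220, 86).
After α: (216, 84).
After α: (212, 82).
After β⁻: (212, 83).
After β⁻: (212, 84).
Z = 84 is polonium.

Po-212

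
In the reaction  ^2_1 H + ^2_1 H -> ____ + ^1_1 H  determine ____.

Conserve mass number: 2 + 2 = A + 1, so A = 3.
Conserve atomic number: 1 + 1 = Z + 1, so Z = 1.
A = 3 and Z = 1 is ^3_1 H — a triton.

H-3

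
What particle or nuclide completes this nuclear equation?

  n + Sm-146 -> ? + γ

Conserve mass number: 1 + 146 = A + 0, so A = 147.
Conserve atomic number: 0 + 62 = Z + 0, so Z = 62.
Z = 62 is samarium, so the species is Sm-147.

Sm-147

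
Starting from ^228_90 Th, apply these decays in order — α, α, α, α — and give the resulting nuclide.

Start: (A, Z) = (228, 90).
After α: (224, 88).
After α: (220, 86).
After α: (216, 84).
After α: (212, 82).
Z = 82 is lead.

Pb-212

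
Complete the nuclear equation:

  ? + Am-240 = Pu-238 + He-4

deuteron

Conserve mass number: A + 240 = 238 + 4, so A = 2.
Conserve atomic number: Z + 95 = 94 + 2, so Z = 1.
A = 2 and Z = 1 is H-2 — a deuteron.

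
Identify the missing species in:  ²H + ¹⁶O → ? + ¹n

F-17

Conserve mass number: 2 + 16 = A + 1, so A = 17.
Conserve atomic number: 1 + 8 = Z + 0, so Z = 9.
Z = 9 is fluorine, so the species is ¹⁷F.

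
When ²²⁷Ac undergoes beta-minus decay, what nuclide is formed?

Beta-minus decay: mass number changes by +0, atomic number by +1.
A: 227 = 227; Z: 89 + 1 = 90.
Z = 90 is thorium, so the daughter is ²²⁷Th.

Th-227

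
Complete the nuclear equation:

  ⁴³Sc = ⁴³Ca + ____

positron

Conserve mass number: 43 = 43 + A, so A = 0.
Conserve atomic number: 21 = 20 + Z, so Z = 1.
A = 0 and Z = 1 is e⁺ — a positron.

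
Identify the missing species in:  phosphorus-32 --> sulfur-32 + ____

beta-minus particle

Conserve mass number: 32 = 32 + A, so A = 0.
Conserve atomic number: 15 = 16 + Z, so Z = -1.
A = 0 and Z = -1 is e⁻ — a beta-minus particle.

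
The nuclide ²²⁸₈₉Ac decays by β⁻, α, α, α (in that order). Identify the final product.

Start: (A, Z) = (228, 89).
After β⁻: (228, 90).
After α: (224, 88).
After α: (220, 86).
After α: (216, 84).
Z = 84 is polonium.

Po-216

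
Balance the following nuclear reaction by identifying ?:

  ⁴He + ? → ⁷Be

He-3

Conserve mass number: 4 + A = 7, so A = 3.
Conserve atomic number: 2 + Z = 4, so Z = 2.
Z = 2 is helium, so the species is ³He.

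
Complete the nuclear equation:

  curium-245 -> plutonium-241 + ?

Conserve mass number: 245 = 241 + A, so A = 4.
Conserve atomic number: 96 = 94 + Z, so Z = 2.
A = 4 and Z = 2 is helium-4 — an alpha particle.

alpha particle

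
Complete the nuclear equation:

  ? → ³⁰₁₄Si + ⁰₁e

Conserve mass number: A = 30 + 0, so A = 30.
Conserve atomic number: Z = 14 + 1, so Z = 15.
Z = 15 is phosphorus, so the species is ³⁰₁₅P.

P-30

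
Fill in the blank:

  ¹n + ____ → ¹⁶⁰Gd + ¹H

Tb-160

Conserve mass number: 1 + A = 160 + 1, so A = 160.
Conserve atomic number: 0 + Z = 64 + 1, so Z = 65.
Z = 65 is terbium, so the species is ¹⁶⁰Tb.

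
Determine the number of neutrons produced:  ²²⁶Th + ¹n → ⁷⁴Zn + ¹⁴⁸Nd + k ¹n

5

Conserve mass number: 227 = 74 + 148 + k, so k = 227 − 222 = 5.
Check atomic number: 90 = 30 + 60 + 0 = 90. ✓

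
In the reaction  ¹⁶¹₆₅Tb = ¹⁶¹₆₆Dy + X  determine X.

Conserve mass number: 161 = 161 + A, so A = 0.
Conserve atomic number: 65 = 66 + Z, so Z = -1.
A = 0 and Z = -1 is ⁰₋₁e — a beta-minus particle.

beta-minus particle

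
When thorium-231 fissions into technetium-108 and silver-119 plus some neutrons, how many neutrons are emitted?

4

Conserve mass number: 231 = 108 + 119 + k, so k = 231 − 227 = 4.
Check atomic number: 90 = 43 + 47 + 0 = 90. ✓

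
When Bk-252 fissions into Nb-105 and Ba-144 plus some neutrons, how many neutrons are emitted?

Conserve mass number: 252 = 105 + 144 + k, so k = 252 − 249 = 3.
Check atomic number: 97 = 41 + 56 + 0 = 97. ✓

3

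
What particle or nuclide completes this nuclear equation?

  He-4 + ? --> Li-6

deuteron

Conserve mass number: 4 + A = 6, so A = 2.
Conserve atomic number: 2 + Z = 3, so Z = 1.
A = 2 and Z = 1 is H-2 — a deuteron.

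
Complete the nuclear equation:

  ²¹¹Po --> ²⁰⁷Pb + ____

Conserve mass number: 211 = 207 + A, so A = 4.
Conserve atomic number: 84 = 82 + Z, so Z = 2.
A = 4 and Z = 2 is ⁴He — an alpha particle.

alpha particle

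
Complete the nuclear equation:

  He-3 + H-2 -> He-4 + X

Conserve mass number: 3 + 2 = 4 + A, so A = 1.
Conserve atomic number: 2 + 1 = 2 + Z, so Z = 1.
A = 1 and Z = 1 is H-1 — a proton.

proton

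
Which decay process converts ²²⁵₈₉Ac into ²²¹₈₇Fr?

alpha decay

ΔA = 221 − 225 = -4; ΔZ = 87 − 89 = -2.
A drops by 4 and Z drops by 2 — the signature of alpha emission.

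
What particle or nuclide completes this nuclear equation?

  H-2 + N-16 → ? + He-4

C-14

Conserve mass number: 2 + 16 = A + 4, so A = 14.
Conserve atomic number: 1 + 7 = Z + 2, so Z = 6.
Z = 6 is carbon, so the species is C-14.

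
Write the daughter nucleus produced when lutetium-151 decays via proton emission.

Proton emission: mass number changes by -1, atomic number by -1.
A: 151 − 1 = 150; Z: 71 − 1 = 70.
Z = 70 is ytterbium, so the daughter is ytterbium-150.

Yb-150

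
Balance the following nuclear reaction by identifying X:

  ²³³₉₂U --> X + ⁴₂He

Th-229

Conserve mass number: 233 = A + 4, so A = 229.
Conserve atomic number: 92 = Z + 2, so Z = 90.
Z = 90 is thorium, so the species is ²²⁹₉₀Th.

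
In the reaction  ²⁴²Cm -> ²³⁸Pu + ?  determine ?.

Conserve mass number: 242 = 238 + A, so A = 4.
Conserve atomic number: 96 = 94 + Z, so Z = 2.
A = 4 and Z = 2 is ⁴He — an alpha particle.

alpha particle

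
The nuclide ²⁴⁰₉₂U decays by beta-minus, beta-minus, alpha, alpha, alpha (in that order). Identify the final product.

Start: (A, Z) = (240, 92).
After β⁻: (240, 93).
After β⁻: (240, 94).
After α: (236, 92).
After α: (232, 90).
After α: (228, 88).
Z = 88 is radium.

Ra-228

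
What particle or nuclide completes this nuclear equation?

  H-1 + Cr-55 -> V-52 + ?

alpha particle

Conserve mass number: 1 + 55 = 52 + A, so A = 4.
Conserve atomic number: 1 + 24 = 23 + Z, so Z = 2.
A = 4 and Z = 2 is He-4 — an alpha particle.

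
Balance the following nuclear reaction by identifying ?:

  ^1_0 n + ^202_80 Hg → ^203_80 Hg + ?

gamma ray

Conserve mass number: 1 + 202 = 203 + A, so A = 0.
Conserve atomic number: 0 + 80 = 80 + Z, so Z = 0.
A = 0 and Z = 0 is ^0_0 γ — a gamma ray.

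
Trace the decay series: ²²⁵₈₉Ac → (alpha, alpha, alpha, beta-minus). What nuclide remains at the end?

Po-213

Start: (A, Z) = (225, 89).
After α: (221, 87).
After α: (217, 85).
After α: (213, 83).
After β⁻: (213, 84).
Z = 84 is polonium.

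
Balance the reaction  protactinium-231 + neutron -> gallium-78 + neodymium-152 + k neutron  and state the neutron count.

Conserve mass number: 232 = 78 + 152 + k, so k = 232 − 230 = 2.
Check atomic number: 91 = 31 + 60 + 0 = 91. ✓

2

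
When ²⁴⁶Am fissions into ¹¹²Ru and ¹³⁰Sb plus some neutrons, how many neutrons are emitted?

4

Conserve mass number: 246 = 112 + 130 + k, so k = 246 − 242 = 4.
Check atomic number: 95 = 44 + 51 + 0 = 95. ✓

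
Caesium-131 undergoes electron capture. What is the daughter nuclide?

Xe-131

Electron capture: mass number changes by +0, atomic number by -1.
A: 131 = 131; Z: 55 − 1 = 54.
Z = 54 is xenon, so the daughter is xenon-131.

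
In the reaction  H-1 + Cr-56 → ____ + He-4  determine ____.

V-53

Conserve mass number: 1 + 56 = A + 4, so A = 53.
Conserve atomic number: 1 + 24 = Z + 2, so Z = 23.
Z = 23 is vanadium, so the species is V-53.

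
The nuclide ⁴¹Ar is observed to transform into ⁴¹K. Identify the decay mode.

ΔA = 41 − 41 = 0; ΔZ = 19 − 18 = +1.
A is unchanged and Z rises by 1 — a neutron has become a proton (β⁻ decay).

beta-minus decay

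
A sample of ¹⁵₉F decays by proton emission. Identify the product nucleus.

O-14

Proton emission: mass number changes by -1, atomic number by -1.
A: 15 − 1 = 14; Z: 9 − 1 = 8.
Z = 8 is oxygen, so the daughter is ¹⁴₈O.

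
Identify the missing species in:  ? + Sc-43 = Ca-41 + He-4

Conserve mass number: A + 43 = 41 + 4, so A = 2.
Conserve atomic number: Z + 21 = 20 + 2, so Z = 1.
A = 2 and Z = 1 is H-2 — a deuteron.

deuteron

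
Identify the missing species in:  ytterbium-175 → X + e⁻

Lu-175

Conserve mass number: 175 = A + 0, so A = 175.
Conserve atomic number: 70 = Z − 1, so Z = 71.
Z = 71 is lutetium, so the species is lutetium-175.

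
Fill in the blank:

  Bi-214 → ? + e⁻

Conserve mass number: 214 = A + 0, so A = 214.
Conserve atomic number: 83 = Z − 1, so Z = 84.
Z = 84 is polonium, so the species is Po-214.

Po-214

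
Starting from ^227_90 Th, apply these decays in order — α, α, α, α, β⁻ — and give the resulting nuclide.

Bi-211

Start: (A, Z) = (227, 90).
After α: (223, 88).
After α: (219, 86).
After α: (215, 84).
After α: (211, 82).
After β⁻: (211, 83).
Z = 83 is bismuth.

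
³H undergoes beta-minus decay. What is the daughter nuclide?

Beta-minus decay: mass number changes by +0, atomic number by +1.
A: 3 = 3; Z: 1 + 1 = 2.
Z = 2 is helium, so the daughter is ³He.

He-3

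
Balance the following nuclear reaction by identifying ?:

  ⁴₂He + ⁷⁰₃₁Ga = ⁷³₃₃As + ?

neutron

Conserve mass number: 4 + 70 = 73 + A, so A = 1.
Conserve atomic number: 2 + 31 = 33 + Z, so Z = 0.
A = 1 and Z = 0 is ¹₀n — a neutron.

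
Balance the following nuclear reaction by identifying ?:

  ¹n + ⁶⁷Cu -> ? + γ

Cu-68

Conserve mass number: 1 + 67 = A + 0, so A = 68.
Conserve atomic number: 0 + 29 = Z + 0, so Z = 29.
Z = 29 is copper, so the species is ⁶⁸Cu.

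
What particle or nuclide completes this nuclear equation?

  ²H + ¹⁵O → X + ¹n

F-16

Conserve mass number: 2 + 15 = A + 1, so A = 16.
Conserve atomic number: 1 + 8 = Z + 0, so Z = 9.
Z = 9 is fluorine, so the species is ¹⁶F.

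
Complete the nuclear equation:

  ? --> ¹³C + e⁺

N-13

Conserve mass number: A = 13 + 0, so A = 13.
Conserve atomic number: Z = 6 + 1, so Z = 7.
Z = 7 is nitrogen, so the species is ¹³N.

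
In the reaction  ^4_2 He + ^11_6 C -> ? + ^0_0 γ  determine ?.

Conserve mass number: 4 + 11 = A + 0, so A = 15.
Conserve atomic number: 2 + 6 = Z + 0, so Z = 8.
Z = 8 is oxygen, so the species is ^15_8 O.

O-15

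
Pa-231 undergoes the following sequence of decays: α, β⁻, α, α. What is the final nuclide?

Start: (A, Z) = (231, 91).
After α: (227, 89).
After β⁻: (227, 90).
After α: (223, 88).
After α: (219, 86).
Z = 86 is radon.

Rn-219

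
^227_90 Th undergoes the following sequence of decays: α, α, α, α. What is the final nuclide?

Start: (A, Z) = (227, 90).
After α: (223, 88).
After α: (219, 86).
After α: (215, 84).
After α: (211, 82).
Z = 82 is lead.

Pb-211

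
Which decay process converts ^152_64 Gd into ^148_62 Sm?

ΔA = 148 − 152 = -4; ΔZ = 62 − 64 = -2.
A drops by 4 and Z drops by 2 — the signature of alpha emission.

alpha decay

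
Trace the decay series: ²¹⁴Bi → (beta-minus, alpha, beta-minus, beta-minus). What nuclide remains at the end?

Po-210

Start: (A, Z) = (214, 83).
After β⁻: (214, 84).
After α: (210, 82).
After β⁻: (210, 83).
After β⁻: (210, 84).
Z = 84 is polonium.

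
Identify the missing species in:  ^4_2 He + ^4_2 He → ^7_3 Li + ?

Conserve mass number: 4 + 4 = 7 + A, so A = 1.
Conserve atomic number: 2 + 2 = 3 + Z, so Z = 1.
A = 1 and Z = 1 is ^1_1 H — a proton.

proton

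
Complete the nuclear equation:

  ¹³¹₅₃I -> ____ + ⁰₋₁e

Xe-131

Conserve mass number: 131 = A + 0, so A = 131.
Conserve atomic number: 53 = Z − 1, so Z = 54.
Z = 54 is xenon, so the species is ¹³¹₅₄Xe.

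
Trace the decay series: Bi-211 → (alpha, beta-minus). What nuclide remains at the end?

Start: (A, Z) = (211, 83).
After α: (207, 81).
After β⁻: (207, 82).
Z = 82 is lead.

Pb-207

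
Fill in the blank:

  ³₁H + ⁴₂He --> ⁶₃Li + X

Conserve mass number: 3 + 4 = 6 + A, so A = 1.
Conserve atomic number: 1 + 2 = 3 + Z, so Z = 0.
A = 1 and Z = 0 is ¹₀n — a neutron.

neutron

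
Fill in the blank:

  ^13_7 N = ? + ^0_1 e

Conserve mass number: 13 = A + 0, so A = 13.
Conserve atomic number: 7 = Z + 1, so Z = 6.
Z = 6 is carbon, so the species is ^13_6 C.

C-13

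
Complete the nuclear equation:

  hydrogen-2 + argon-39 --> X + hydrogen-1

Ar-40

Conserve mass number: 2 + 39 = A + 1, so A = 40.
Conserve atomic number: 1 + 18 = Z + 1, so Z = 18.
Z = 18 is argon, so the species is argon-40.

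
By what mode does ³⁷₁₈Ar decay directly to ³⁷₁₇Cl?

ΔA = 37 − 37 = 0; ΔZ = 17 − 18 = -1.
A is unchanged and Z drops by 1 — a proton has become a neutron (β⁺ emission or electron capture).

beta-plus decay or electron capture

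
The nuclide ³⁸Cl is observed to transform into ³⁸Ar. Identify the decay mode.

beta-minus decay

ΔA = 38 − 38 = 0; ΔZ = 18 − 17 = +1.
A is unchanged and Z rises by 1 — a neutron has become a proton (β⁻ decay).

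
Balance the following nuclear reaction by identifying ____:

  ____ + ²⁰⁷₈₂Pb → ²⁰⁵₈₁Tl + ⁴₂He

Conserve mass number: A + 207 = 205 + 4, so A = 2.
Conserve atomic number: Z + 82 = 81 + 2, so Z = 1.
A = 2 and Z = 1 is ²₁H — a deuteron.

deuteron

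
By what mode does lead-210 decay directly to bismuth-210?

beta-minus decay

ΔA = 210 − 210 = 0; ΔZ = 83 − 82 = +1.
A is unchanged and Z rises by 1 — a neutron has become a proton (β⁻ decay).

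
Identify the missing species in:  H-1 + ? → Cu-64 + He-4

Zn-67

Conserve mass number: 1 + A = 64 + 4, so A = 67.
Conserve atomic number: 1 + Z = 29 + 2, so Z = 30.
Z = 30 is zinc, so the species is Zn-67.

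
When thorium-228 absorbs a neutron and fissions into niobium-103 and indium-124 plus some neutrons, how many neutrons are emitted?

Conserve mass number: 229 = 103 + 124 + k, so k = 229 − 227 = 2.
Check atomic number: 90 = 41 + 49 + 0 = 90. ✓

2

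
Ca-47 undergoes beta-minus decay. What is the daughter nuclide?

Beta-minus decay: mass number changes by +0, atomic number by +1.
A: 47 = 47; Z: 20 + 1 = 21.
Z = 21 is scandium, so the daughter is Sc-47.

Sc-47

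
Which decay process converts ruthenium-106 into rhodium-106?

beta-minus decay

ΔA = 106 − 106 = 0; ΔZ = 45 − 44 = +1.
A is unchanged and Z rises by 1 — a neutron has become a proton (β⁻ decay).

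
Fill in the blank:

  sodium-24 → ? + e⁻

Conserve mass number: 24 = A + 0, so A = 24.
Conserve atomic number: 11 = Z − 1, so Z = 12.
Z = 12 is magnesium, so the species is magnesium-24.

Mg-24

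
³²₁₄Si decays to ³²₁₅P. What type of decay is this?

ΔA = 32 − 32 = 0; ΔZ = 15 − 14 = +1.
A is unchanged and Z rises by 1 — a neutron has become a proton (β⁻ decay).

beta-minus decay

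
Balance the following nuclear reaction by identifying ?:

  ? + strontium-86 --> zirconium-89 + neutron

alpha particle

Conserve mass number: A + 86 = 89 + 1, so A = 4.
Conserve atomic number: Z + 38 = 40 + 0, so Z = 2.
A = 4 and Z = 2 is helium-4 — an alpha particle.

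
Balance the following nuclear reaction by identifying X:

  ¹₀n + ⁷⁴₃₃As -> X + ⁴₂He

Conserve mass number: 1 + 74 = A + 4, so A = 71.
Conserve atomic number: 0 + 33 = Z + 2, so Z = 31.
Z = 31 is gallium, so the species is ⁷¹₃₁Ga.

Ga-71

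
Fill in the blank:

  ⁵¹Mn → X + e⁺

Conserve mass number: 51 = A + 0, so A = 51.
Conserve atomic number: 25 = Z + 1, so Z = 24.
Z = 24 is chromium, so the species is ⁵¹Cr.

Cr-51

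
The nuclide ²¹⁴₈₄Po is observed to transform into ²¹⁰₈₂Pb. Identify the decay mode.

alpha decay

ΔA = 210 − 214 = -4; ΔZ = 82 − 84 = -2.
A drops by 4 and Z drops by 2 — the signature of alpha emission.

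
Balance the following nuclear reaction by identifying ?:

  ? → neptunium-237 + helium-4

Conserve mass number: A = 237 + 4, so A = 241.
Conserve atomic number: Z = 93 + 2, so Z = 95.
Z = 95 is americium, so the species is americium-241.

Am-241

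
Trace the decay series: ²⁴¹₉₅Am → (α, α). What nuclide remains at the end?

Start: (A, Z) = (241, 95).
After α: (237, 93).
After α: (233, 91).
Z = 91 is protactinium.

Pa-233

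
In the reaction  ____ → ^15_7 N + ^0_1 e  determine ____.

Conserve mass number: A = 15 + 0, so A = 15.
Conserve atomic number: Z = 7 + 1, so Z = 8.
Z = 8 is oxygen, so the species is ^15_8 O.

O-15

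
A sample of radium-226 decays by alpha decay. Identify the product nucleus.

Alpha decay: mass number changes by -4, atomic number by -2.
A: 226 − 4 = 222; Z: 88 − 2 = 86.
Z = 86 is radon, so the daughter is radon-222.

Rn-222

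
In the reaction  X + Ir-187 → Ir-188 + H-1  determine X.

deuteron

Conserve mass number: A + 187 = 188 + 1, so A = 2.
Conserve atomic number: Z + 77 = 77 + 1, so Z = 1.
A = 2 and Z = 1 is H-2 — a deuteron.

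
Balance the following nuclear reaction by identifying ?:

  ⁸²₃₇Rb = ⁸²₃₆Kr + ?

Conserve mass number: 82 = 82 + A, so A = 0.
Conserve atomic number: 37 = 36 + Z, so Z = 1.
A = 0 and Z = 1 is ⁰₁e — a positron.

positron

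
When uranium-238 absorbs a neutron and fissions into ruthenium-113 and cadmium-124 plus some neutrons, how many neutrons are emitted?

Conserve mass number: 239 = 113 + 124 + k, so k = 239 − 237 = 2.
Check atomic number: 92 = 44 + 48 + 0 = 92. ✓

2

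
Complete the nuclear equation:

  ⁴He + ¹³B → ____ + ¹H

Conserve mass number: 4 + 13 = A + 1, so A = 16.
Conserve atomic number: 2 + 5 = Z + 1, so Z = 6.
Z = 6 is carbon, so the species is ¹⁶C.

C-16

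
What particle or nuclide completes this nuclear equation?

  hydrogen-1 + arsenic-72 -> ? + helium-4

Conserve mass number: 1 + 72 = A + 4, so A = 69.
Conserve atomic number: 1 + 33 = Z + 2, so Z = 32.
Z = 32 is germanium, so the species is germanium-69.

Ge-69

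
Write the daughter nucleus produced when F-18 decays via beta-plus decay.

Beta-plus decay: mass number changes by +0, atomic number by -1.
A: 18 = 18; Z: 9 − 1 = 8.
Z = 8 is oxygen, so the daughter is O-18.

O-18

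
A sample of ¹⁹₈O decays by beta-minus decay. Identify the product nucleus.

Beta-minus decay: mass number changes by +0, atomic number by +1.
A: 19 = 19; Z: 8 + 1 = 9.
Z = 9 is fluorine, so the daughter is ¹⁹₉F.

F-19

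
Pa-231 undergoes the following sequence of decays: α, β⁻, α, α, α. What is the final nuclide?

Start: (A, Z) = (231, 91).
After α: (227, 89).
After β⁻: (227, 90).
After α: (223, 88).
After α: (219, 86).
After α: (215, 84).
Z = 84 is polonium.

Po-215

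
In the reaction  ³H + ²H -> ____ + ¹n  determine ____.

Conserve mass number: 3 + 2 = A + 1, so A = 4.
Conserve atomic number: 1 + 1 = Z + 0, so Z = 2.
A = 4 and Z = 2 is ⁴He — an alpha particle.

He-4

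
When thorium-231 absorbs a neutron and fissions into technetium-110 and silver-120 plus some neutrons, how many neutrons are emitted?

Conserve mass number: 232 = 110 + 120 + k, so k = 232 − 230 = 2.
Check atomic number: 90 = 43 + 47 + 0 = 90. ✓

2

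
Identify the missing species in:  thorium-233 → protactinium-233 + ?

beta-minus particle

Conserve mass number: 233 = 233 + A, so A = 0.
Conserve atomic number: 90 = 91 + Z, so Z = -1.
A = 0 and Z = -1 is e⁻ — a beta-minus particle.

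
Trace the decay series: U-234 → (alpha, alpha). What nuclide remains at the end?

Start: (A, Z) = (234, 92).
After α: (230, 90).
After α: (226, 88).
Z = 88 is radium.

Ra-226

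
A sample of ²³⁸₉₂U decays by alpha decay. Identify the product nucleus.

Th-234

Alpha decay: mass number changes by -4, atomic number by -2.
A: 238 − 4 = 234; Z: 92 − 2 = 90.
Z = 90 is thorium, so the daughter is ²³⁴₉₀Th.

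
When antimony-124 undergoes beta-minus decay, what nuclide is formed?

Beta-minus decay: mass number changes by +0, atomic number by +1.
A: 124 = 124; Z: 51 + 1 = 52.
Z = 52 is tellurium, so the daughter is tellurium-124.

Te-124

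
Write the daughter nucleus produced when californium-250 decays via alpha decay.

Cm-246

Alpha decay: mass number changes by -4, atomic number by -2.
A: 250 − 4 = 246; Z: 98 − 2 = 96.
Z = 96 is curium, so the daughter is curium-246.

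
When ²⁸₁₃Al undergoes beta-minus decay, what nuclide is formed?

Beta-minus decay: mass number changes by +0, atomic number by +1.
A: 28 = 28; Z: 13 + 1 = 14.
Z = 14 is silicon, so the daughter is ²⁸₁₄Si.

Si-28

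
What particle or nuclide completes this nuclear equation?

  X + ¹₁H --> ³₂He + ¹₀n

triton

Conserve mass number: A + 1 = 3 + 1, so A = 3.
Conserve atomic number: Z + 1 = 2 + 0, so Z = 1.
A = 3 and Z = 1 is ³₁H — a triton.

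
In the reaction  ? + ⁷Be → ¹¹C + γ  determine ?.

alpha particle

Conserve mass number: A + 7 = 11 + 0, so A = 4.
Conserve atomic number: Z + 4 = 6 + 0, so Z = 2.
A = 4 and Z = 2 is ⁴He — an alpha particle.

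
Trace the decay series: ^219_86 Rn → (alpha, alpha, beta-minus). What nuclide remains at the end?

Bi-211

Start: (A, Z) = (219, 86).
After α: (215, 84).
After α: (211, 82).
After β⁻: (211, 83).
Z = 83 is bismuth.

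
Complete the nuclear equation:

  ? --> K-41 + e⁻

Ar-41

Conserve mass number: A = 41 + 0, so A = 41.
Conserve atomic number: Z = 19 − 1, so Z = 18.
Z = 18 is argon, so the species is Ar-41.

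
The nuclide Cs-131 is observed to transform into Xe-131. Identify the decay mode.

beta-plus decay or electron capture

ΔA = 131 − 131 = 0; ΔZ = 54 − 55 = -1.
A is unchanged and Z drops by 1 — a proton has become a neutron (β⁺ emission or electron capture).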